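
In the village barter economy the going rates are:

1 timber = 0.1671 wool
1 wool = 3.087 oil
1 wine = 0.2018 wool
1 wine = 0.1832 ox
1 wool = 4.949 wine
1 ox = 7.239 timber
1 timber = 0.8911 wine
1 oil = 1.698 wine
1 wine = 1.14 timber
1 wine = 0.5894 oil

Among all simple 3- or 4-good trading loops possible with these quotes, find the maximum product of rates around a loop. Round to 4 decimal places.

wine→ox→timber→wine: 0.1832 × 7.239 × 0.8911 = 1.18176
wool→wine→ox→timber→wool: 4.949 × 0.1832 × 7.239 × 0.1671 = 1.09673
wool→oil→wine→wool: 3.087 × 1.698 × 0.2018 = 1.05778
wool→oil→wine→timber→wool: 3.087 × 1.698 × 1.14 × 0.1671 = 0.99852
wool→wine→timber→wool: 4.949 × 1.14 × 0.1671 = 0.94275
Maximum is wine→ox→timber→wine at 1.1818; arbitrage exists.

1.1818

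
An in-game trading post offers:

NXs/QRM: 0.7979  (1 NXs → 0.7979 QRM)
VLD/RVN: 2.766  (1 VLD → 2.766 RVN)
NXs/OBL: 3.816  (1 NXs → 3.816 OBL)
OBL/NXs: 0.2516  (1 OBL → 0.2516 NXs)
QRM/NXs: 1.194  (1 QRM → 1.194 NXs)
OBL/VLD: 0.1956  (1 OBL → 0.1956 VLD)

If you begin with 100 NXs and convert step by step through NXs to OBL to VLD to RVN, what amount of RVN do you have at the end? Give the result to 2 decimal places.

100 NXs × 3.816 = 381.6 OBL
381.6 OBL × 0.1956 = 74.64096 VLD
74.64096 VLD × 2.766 = 206.45689536 RVN

206.46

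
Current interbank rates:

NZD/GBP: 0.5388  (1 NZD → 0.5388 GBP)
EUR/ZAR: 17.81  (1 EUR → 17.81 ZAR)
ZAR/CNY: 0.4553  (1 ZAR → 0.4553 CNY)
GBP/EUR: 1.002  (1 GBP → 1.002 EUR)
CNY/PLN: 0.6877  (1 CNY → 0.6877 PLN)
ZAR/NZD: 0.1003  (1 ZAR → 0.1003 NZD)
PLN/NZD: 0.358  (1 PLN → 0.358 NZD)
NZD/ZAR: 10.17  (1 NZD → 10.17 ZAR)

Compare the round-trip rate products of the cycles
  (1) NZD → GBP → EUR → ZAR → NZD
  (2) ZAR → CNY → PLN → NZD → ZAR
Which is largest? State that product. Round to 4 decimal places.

(1) 0.5388 × 1.002 × 17.81 × 0.1003 = 0.96441
(2) 0.4553 × 0.6877 × 0.358 × 10.17 = 1.13999
Highest is cycle (2) at 1.1400 (>1, arbitrage).

1.1400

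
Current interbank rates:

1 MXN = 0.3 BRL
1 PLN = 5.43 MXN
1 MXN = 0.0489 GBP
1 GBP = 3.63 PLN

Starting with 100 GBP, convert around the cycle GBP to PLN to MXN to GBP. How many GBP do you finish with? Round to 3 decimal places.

96.386

100 GBP × 3.63 = 363 PLN
363 PLN × 5.43 = 1971.09 MXN
1971.09 MXN × 0.0489 = 96.386301 GBP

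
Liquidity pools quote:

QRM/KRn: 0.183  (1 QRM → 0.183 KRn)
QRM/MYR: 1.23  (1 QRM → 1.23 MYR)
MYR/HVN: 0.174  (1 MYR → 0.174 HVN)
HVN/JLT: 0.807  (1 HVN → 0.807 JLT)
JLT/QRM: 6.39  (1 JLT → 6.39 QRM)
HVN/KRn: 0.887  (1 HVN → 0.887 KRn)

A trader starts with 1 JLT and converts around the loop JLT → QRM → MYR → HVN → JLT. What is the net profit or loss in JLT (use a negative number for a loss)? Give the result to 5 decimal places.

0.10364

1 JLT × 6.39 = 6.39 QRM
6.39 QRM × 1.23 = 7.8597 MYR
7.8597 MYR × 0.174 = 1.3675878 HVN
1.3675878 HVN × 0.807 = 1.1036433546 JLT
Net change: 1.1036433546 − 1 = 0.1036433546 JLT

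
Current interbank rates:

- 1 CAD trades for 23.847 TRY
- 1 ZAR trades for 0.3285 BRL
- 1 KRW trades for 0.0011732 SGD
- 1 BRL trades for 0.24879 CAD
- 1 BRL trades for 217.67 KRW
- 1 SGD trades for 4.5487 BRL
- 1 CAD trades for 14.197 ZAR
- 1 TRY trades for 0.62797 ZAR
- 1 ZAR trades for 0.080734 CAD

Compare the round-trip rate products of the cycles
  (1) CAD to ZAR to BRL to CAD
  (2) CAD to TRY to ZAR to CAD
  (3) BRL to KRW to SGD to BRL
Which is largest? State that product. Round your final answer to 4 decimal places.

(1) 14.197 × 0.3285 × 0.24879 = 1.16029
(2) 23.847 × 0.62797 × 0.080734 = 1.20901
(3) 217.67 × 0.0011732 × 4.5487 = 1.16160
Highest is cycle (2) at 1.2090 (>1, arbitrage).

1.2090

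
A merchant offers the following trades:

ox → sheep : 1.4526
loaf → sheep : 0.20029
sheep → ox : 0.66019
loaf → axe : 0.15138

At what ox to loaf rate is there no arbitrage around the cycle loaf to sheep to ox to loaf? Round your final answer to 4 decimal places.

Known legs of the cycle: 0.20029 × 0.66019 = 0.1322294551
For no arbitrage the full-cycle product must be 1, so the missing rate is 1 / 0.1322294551 ≈ 7.562612.

7.5626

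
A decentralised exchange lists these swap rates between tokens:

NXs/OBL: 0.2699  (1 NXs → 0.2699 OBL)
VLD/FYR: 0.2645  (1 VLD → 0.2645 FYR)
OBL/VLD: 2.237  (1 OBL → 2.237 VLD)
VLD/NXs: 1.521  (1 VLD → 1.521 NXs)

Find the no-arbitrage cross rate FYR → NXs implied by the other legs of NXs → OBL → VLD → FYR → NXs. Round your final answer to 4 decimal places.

6.2619

Known legs of the cycle: 0.2699 × 2.237 × 0.2645 = 0.15969618635
For no arbitrage the full-cycle product must be 1, so the missing rate is 1 / 0.15969618635 ≈ 6.261890.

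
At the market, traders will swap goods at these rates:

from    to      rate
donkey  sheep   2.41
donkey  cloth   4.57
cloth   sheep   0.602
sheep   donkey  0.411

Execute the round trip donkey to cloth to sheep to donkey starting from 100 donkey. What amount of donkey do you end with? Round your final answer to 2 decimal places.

100 donkey × 4.57 = 457 cloth
457 cloth × 0.602 = 275.114 sheep
275.114 sheep × 0.411 = 113.071854 donkey

113.07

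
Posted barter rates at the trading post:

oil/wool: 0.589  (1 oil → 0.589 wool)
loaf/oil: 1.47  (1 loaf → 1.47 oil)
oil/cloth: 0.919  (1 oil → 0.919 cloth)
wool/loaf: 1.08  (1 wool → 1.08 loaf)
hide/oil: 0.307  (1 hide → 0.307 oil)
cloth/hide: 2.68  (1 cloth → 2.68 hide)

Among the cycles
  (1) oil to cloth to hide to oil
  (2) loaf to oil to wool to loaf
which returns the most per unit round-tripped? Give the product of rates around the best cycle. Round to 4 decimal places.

0.9351

(1) 0.919 × 2.68 × 0.307 = 0.75612
(2) 1.47 × 0.589 × 1.08 = 0.93510
Highest is cycle (2) at 0.9351 (≤1, no arbitrage).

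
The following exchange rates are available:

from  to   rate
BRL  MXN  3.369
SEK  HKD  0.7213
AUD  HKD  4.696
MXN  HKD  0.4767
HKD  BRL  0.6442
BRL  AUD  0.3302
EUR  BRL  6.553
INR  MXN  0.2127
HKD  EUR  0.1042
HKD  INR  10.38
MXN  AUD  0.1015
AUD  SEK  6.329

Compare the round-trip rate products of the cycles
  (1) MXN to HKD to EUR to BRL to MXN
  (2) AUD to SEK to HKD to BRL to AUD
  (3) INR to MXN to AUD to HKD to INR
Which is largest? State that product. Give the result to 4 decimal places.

1.0966

(1) 0.4767 × 0.1042 × 6.553 × 3.369 = 1.09661
(2) 6.329 × 0.7213 × 0.6442 × 0.3302 = 0.97107
(3) 0.2127 × 0.1015 × 4.696 × 10.38 = 1.05235
Highest is cycle (1) at 1.0966 (>1, arbitrage).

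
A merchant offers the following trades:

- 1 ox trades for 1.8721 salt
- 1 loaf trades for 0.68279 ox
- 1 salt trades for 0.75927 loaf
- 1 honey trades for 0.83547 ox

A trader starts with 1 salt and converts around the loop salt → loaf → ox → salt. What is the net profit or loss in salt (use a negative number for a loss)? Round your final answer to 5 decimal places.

1 salt × 0.75927 = 0.75927 loaf
0.75927 loaf × 0.68279 = 0.5184219633 ox
0.5184219633 ox × 1.8721 = 0.97053775749393 salt
Net change: 0.97053775749393 − 1 = -0.02946224250607 salt

-0.02946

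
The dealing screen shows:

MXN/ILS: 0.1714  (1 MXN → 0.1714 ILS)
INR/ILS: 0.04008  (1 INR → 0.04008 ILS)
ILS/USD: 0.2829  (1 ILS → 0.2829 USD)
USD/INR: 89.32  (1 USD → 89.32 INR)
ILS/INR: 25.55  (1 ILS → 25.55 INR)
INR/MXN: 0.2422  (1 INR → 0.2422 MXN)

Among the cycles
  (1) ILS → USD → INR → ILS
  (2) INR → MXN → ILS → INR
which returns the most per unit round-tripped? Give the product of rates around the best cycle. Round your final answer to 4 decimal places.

(1) 0.2829 × 89.32 × 0.04008 = 1.01277
(2) 0.2422 × 0.1714 × 25.55 = 1.06066
Highest is cycle (2) at 1.0607 (>1, arbitrage).

1.0607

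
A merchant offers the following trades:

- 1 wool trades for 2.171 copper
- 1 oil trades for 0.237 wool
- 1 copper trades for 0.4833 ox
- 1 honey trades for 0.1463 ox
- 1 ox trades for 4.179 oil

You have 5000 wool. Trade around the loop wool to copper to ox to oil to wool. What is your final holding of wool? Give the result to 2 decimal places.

5000 wool × 2.171 = 10855 copper
10855 copper × 0.4833 = 5246.2215 ox
5246.2215 ox × 4.179 = 21923.9596485 oil
21923.9596485 oil × 0.237 = 5195.9784366945 wool

5195.98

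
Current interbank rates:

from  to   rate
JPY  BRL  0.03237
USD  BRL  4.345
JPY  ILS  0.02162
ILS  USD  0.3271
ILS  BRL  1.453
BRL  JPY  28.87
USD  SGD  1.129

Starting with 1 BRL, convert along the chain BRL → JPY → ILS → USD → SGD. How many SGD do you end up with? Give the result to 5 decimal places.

0.23050

1 BRL × 28.87 = 28.87 JPY
28.87 JPY × 0.02162 = 0.6241694 ILS
0.6241694 ILS × 0.3271 = 0.20416581074 USD
0.20416581074 USD × 1.129 = 0.23050320032546 SGD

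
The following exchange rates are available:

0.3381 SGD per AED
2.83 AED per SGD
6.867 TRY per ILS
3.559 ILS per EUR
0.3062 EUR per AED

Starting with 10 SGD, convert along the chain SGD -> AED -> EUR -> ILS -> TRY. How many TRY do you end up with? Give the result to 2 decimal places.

211.78

10 SGD × 2.83 = 28.3 AED
28.3 AED × 0.3062 = 8.66546 EUR
8.66546 EUR × 3.559 = 30.84037214 ILS
30.84037214 ILS × 6.867 = 211.78083548538 TRY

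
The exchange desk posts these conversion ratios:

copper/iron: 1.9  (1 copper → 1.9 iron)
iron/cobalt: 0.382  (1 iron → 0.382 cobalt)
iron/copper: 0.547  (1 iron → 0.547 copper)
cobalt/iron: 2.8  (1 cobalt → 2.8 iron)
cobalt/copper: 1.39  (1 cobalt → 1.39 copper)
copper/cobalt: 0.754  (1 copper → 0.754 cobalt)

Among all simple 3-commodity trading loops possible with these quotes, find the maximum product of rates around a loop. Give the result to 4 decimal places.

iron→copper→cobalt→iron: 0.547 × 0.754 × 2.8 = 1.15483
iron→cobalt→copper→iron: 0.382 × 1.39 × 1.9 = 1.00886
Maximum is iron→copper→cobalt→iron at 1.1548; arbitrage exists.

1.1548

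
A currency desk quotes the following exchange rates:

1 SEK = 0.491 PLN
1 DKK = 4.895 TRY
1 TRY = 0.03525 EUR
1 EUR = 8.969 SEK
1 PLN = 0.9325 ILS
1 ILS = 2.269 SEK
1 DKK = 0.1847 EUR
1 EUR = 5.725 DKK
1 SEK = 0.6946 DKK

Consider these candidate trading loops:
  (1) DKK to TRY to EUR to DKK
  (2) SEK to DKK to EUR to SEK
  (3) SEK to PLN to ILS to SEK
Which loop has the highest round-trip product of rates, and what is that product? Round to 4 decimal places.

1.1507

(1) 4.895 × 0.03525 × 5.725 = 0.98784
(2) 0.6946 × 0.1847 × 8.969 = 1.15066
(3) 0.491 × 0.9325 × 2.269 = 1.03888
Highest is cycle (2) at 1.1507 (>1, arbitrage).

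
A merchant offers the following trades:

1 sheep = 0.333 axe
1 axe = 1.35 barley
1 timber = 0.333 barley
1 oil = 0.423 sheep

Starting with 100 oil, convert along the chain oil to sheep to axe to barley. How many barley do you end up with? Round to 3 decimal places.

100 oil × 0.423 = 42.3 sheep
42.3 sheep × 0.333 = 14.0859 axe
14.0859 axe × 1.35 = 19.015965 barley

19.016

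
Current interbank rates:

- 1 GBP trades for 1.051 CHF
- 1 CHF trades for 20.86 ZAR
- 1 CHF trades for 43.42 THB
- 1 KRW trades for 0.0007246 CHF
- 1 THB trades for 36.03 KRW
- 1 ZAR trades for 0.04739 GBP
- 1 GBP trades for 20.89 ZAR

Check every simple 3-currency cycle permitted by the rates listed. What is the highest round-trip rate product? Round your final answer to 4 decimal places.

1.1336

THB→KRW→CHF→THB: 36.03 × 0.0007246 × 43.42 = 1.13358
GBP→CHF→ZAR→GBP: 1.051 × 20.86 × 0.04739 = 1.03897
Maximum is THB→KRW→CHF→THB at 1.1336; arbitrage exists.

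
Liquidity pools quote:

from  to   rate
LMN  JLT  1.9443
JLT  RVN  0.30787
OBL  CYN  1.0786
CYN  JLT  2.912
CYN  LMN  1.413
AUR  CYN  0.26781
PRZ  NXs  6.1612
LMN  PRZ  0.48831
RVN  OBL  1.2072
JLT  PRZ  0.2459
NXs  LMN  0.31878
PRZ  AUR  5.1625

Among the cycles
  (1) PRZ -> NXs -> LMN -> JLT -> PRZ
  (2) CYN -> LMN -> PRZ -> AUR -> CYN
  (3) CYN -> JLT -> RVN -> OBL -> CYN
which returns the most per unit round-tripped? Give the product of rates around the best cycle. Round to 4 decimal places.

(1) 6.1612 × 0.31878 × 1.9443 × 0.2459 = 0.93903
(2) 1.413 × 0.48831 × 5.1625 × 0.26781 = 0.95395
(3) 2.912 × 0.30787 × 1.2072 × 1.0786 = 1.16734
Highest is cycle (3) at 1.1673 (>1, arbitrage).

1.1673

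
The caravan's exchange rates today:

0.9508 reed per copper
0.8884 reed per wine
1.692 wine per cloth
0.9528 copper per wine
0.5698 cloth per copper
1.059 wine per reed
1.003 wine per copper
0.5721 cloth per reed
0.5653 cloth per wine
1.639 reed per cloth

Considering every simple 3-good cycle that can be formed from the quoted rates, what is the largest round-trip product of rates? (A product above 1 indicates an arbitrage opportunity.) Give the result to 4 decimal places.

0.9812

cloth→reed→wine→cloth: 1.639 × 1.059 × 0.5653 = 0.98119
copper→reed→wine→copper: 0.9508 × 1.059 × 0.9528 = 0.95937
copper→cloth→wine→copper: 0.5698 × 1.692 × 0.9528 = 0.91860
cloth→wine→reed→cloth: 1.692 × 0.8884 × 0.5721 = 0.85997
Maximum is cloth→reed→wine→cloth at 0.9812; no arbitrage — every cycle loses value.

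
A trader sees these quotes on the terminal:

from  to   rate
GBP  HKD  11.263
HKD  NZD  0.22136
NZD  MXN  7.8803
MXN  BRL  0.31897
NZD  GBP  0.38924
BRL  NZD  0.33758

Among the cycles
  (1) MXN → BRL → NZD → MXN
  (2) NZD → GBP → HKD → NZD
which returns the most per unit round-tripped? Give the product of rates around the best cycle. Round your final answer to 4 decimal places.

(1) 0.31897 × 0.33758 × 7.8803 = 0.84853
(2) 0.38924 × 11.263 × 0.22136 = 0.97044
Highest is cycle (2) at 0.9704 (≤1, no arbitrage).

0.9704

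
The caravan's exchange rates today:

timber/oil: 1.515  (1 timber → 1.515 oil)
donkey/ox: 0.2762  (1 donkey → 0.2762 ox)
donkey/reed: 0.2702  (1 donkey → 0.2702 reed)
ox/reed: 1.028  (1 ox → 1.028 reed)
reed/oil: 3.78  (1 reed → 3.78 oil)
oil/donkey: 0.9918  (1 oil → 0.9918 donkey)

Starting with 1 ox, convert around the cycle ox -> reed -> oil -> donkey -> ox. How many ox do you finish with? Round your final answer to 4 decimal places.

1.0645

1 ox × 1.028 = 1.028 reed
1.028 reed × 3.78 = 3.88584 oil
3.88584 oil × 0.9918 = 3.853976112 donkey
3.853976112 donkey × 0.2762 = 1.0644682021344 ox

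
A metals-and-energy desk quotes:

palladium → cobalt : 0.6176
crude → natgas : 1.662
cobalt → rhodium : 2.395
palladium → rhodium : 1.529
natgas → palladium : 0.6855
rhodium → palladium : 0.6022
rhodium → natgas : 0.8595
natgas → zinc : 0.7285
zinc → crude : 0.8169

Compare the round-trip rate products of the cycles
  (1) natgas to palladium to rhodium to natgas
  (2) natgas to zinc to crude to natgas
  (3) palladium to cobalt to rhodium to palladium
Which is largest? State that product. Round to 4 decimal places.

(1) 0.6855 × 1.529 × 0.8595 = 0.90087
(2) 0.7285 × 0.8169 × 1.662 = 0.98908
(3) 0.6176 × 2.395 × 0.6022 = 0.89075
Highest is cycle (2) at 0.9891 (≤1, no arbitrage).

0.9891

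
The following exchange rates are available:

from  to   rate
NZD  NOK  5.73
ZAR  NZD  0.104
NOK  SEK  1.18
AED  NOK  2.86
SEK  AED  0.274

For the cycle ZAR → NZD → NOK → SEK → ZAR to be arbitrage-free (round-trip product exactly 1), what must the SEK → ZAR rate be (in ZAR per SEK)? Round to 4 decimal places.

1.4221

Known legs of the cycle: 0.104 × 5.73 × 1.18 = 0.7031856
For no arbitrage the full-cycle product must be 1, so the missing rate is 1 / 0.7031856 ≈ 1.422100.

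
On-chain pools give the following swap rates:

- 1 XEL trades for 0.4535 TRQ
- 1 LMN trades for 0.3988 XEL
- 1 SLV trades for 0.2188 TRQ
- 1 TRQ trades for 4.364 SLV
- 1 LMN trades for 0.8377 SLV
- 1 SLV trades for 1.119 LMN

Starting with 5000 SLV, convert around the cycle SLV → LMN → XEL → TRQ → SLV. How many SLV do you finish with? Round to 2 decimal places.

4415.88

5000 SLV × 1.119 = 5595 LMN
5595 LMN × 0.3988 = 2231.286 XEL
2231.286 XEL × 0.4535 = 1011.888201 TRQ
1011.888201 TRQ × 4.364 = 4415.880109164 SLV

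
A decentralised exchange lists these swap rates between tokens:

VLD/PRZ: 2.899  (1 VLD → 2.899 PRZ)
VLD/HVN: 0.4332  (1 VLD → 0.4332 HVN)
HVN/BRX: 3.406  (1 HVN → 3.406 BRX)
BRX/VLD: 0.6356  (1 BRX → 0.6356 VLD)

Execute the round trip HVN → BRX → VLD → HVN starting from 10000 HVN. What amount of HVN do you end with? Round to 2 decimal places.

9378.15

10000 HVN × 3.406 = 34060 BRX
34060 BRX × 0.6356 = 21648.536 VLD
21648.536 VLD × 0.4332 = 9378.1457952 HVN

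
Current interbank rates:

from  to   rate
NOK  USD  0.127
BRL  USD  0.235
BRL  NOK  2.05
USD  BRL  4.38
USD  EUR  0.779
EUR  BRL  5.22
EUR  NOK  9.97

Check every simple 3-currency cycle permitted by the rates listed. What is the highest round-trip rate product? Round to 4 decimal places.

NOK→USD→BRL→NOK: 0.127 × 4.38 × 2.05 = 1.14033
NOK→USD→EUR→NOK: 0.127 × 0.779 × 9.97 = 0.98636
BRL→USD→EUR→BRL: 0.235 × 0.779 × 5.22 = 0.95560
Maximum is NOK→USD→BRL→NOK at 1.1403; arbitrage exists.

1.1403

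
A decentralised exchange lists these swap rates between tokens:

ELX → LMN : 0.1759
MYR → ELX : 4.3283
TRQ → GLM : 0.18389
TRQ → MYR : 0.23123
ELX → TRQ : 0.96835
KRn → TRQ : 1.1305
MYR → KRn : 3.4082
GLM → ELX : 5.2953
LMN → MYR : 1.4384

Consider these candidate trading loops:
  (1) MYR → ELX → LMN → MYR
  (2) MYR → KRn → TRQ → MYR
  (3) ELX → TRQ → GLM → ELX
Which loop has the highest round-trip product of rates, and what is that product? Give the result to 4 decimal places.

1.0951

(1) 4.3283 × 0.1759 × 1.4384 = 1.09512
(2) 3.4082 × 1.1305 × 0.23123 = 0.89092
(3) 0.96835 × 0.18389 × 5.2953 = 0.94293
Highest is cycle (1) at 1.0951 (>1, arbitrage).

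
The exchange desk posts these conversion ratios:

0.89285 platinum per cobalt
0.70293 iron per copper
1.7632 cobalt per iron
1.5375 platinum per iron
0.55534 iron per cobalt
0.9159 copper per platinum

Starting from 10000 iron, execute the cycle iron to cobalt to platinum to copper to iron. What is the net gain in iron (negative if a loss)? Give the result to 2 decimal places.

10000 iron × 1.7632 = 17632 cobalt
17632 cobalt × 0.89285 = 15742.7312 platinum
15742.7312 platinum × 0.9159 = 14418.76750608 copper
14418.76750608 copper × 0.70293 = 10135.3842430488144 iron
Net change: 10135.3842430488144 − 10000 = 135.3842430488144 iron

135.38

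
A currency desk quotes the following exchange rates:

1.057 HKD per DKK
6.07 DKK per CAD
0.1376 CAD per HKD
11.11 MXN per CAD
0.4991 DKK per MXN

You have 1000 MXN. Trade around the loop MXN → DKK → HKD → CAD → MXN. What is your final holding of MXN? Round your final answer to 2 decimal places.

806.48

1000 MXN × 0.4991 = 499.1 DKK
499.1 DKK × 1.057 = 527.5487 HKD
527.5487 HKD × 0.1376 = 72.59070112 CAD
72.59070112 CAD × 11.11 = 806.4826894432 MXN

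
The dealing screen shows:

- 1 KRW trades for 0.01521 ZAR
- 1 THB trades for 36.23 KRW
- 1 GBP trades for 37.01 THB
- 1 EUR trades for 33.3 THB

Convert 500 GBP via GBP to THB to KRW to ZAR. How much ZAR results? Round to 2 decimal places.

500 GBP × 37.01 = 18505 THB
18505 THB × 36.23 = 670436.15 KRW
670436.15 KRW × 0.01521 = 10197.3338415 ZAR

10197.33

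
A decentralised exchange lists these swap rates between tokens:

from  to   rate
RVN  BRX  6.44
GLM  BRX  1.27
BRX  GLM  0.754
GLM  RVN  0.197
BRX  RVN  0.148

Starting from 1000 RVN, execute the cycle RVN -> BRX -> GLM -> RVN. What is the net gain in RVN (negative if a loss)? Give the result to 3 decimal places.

-43.415

1000 RVN × 6.44 = 6440 BRX
6440 BRX × 0.754 = 4855.76 GLM
4855.76 GLM × 0.197 = 956.58472 RVN
Net change: 956.58472 − 1000 = -43.41528 RVN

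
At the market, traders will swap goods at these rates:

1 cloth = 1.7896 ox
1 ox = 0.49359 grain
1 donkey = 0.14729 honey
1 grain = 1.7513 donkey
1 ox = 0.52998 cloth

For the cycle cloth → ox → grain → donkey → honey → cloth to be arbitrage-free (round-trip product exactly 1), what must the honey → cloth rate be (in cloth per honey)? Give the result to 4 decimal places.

4.3888

Known legs of the cycle: 1.7896 × 0.49359 × 1.7513 × 0.14729 = 0.227853725233576728
For no arbitrage the full-cycle product must be 1, so the missing rate is 1 / 0.227853725233576728 ≈ 4.388781.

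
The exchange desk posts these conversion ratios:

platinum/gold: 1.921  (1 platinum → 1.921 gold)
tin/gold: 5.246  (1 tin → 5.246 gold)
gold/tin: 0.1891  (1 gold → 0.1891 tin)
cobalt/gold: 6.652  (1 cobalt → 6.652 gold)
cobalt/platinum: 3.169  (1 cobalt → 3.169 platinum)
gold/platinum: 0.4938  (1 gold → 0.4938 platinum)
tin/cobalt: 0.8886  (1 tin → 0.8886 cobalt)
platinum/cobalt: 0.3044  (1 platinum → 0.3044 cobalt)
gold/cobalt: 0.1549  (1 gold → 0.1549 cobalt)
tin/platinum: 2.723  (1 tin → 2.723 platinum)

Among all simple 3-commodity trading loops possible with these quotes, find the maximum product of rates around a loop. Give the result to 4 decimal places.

tin→cobalt→gold→tin: 0.8886 × 6.652 × 0.1891 = 1.11776
gold→platinum→cobalt→gold: 0.4938 × 0.3044 × 6.652 = 0.99988
tin→platinum→gold→tin: 2.723 × 1.921 × 0.1891 = 0.98916
gold→cobalt→platinum→gold: 0.1549 × 3.169 × 1.921 = 0.94298
Maximum is tin→cobalt→gold→tin at 1.1178; arbitrage exists.

1.1178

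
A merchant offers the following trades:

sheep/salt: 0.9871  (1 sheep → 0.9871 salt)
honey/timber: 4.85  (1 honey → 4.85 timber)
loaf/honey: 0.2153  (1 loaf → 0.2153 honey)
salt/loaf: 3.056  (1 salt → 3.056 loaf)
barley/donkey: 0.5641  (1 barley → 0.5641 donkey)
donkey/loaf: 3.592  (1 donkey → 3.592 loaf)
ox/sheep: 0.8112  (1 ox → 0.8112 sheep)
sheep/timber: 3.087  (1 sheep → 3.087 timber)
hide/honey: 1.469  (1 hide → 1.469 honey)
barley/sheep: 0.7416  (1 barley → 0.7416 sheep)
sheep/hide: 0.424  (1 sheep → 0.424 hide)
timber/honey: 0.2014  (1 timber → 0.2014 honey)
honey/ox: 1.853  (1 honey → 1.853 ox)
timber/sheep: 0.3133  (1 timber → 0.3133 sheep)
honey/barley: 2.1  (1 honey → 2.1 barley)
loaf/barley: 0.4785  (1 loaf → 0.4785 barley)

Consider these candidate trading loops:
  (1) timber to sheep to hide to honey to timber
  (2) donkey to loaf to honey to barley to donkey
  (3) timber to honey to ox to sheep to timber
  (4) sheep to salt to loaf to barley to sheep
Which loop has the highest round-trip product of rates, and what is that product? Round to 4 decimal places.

1.0704

(1) 0.3133 × 0.424 × 1.469 × 4.85 = 0.94643
(2) 3.592 × 0.2153 × 2.1 × 0.5641 = 0.91613
(3) 0.2014 × 1.853 × 0.8112 × 3.087 = 0.93454
(4) 0.9871 × 3.056 × 0.4785 × 0.7416 = 1.07045
Highest is cycle (4) at 1.0704 (>1, arbitrage).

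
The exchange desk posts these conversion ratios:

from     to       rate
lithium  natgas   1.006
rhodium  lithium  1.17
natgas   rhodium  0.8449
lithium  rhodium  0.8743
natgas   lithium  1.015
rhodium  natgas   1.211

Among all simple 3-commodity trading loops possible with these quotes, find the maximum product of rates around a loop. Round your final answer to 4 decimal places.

lithium→rhodium→natgas→lithium: 0.8743 × 1.211 × 1.015 = 1.07466
lithium→natgas→rhodium→lithium: 1.006 × 0.8449 × 1.17 = 0.99446
Maximum is lithium→rhodium→natgas→lithium at 1.0747; arbitrage exists.

1.0747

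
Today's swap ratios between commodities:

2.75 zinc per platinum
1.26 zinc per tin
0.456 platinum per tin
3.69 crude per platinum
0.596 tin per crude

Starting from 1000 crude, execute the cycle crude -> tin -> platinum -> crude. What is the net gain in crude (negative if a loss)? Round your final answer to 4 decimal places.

2.8534

1000 crude × 0.596 = 596 tin
596 tin × 0.456 = 271.776 platinum
271.776 platinum × 3.69 = 1002.85344 crude
Net change: 1002.85344 − 1000 = 2.85344 crude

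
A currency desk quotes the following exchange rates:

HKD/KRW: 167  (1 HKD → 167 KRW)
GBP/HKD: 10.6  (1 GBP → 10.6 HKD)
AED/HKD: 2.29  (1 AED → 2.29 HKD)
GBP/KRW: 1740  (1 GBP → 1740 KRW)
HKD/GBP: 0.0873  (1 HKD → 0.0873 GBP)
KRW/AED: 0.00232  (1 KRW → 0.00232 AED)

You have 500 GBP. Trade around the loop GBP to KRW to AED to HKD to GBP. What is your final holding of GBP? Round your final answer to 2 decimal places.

403.51

500 GBP × 1740 = 870000 KRW
870000 KRW × 0.00232 = 2018.4 AED
2018.4 AED × 2.29 = 4622.136 HKD
4622.136 HKD × 0.0873 = 403.5124728 GBP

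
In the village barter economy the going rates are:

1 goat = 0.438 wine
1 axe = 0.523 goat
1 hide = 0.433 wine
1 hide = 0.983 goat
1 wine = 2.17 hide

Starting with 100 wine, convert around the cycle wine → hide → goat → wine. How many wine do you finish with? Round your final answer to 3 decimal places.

100 wine × 2.17 = 217 hide
217 hide × 0.983 = 213.311 goat
213.311 goat × 0.438 = 93.430218 wine

93.430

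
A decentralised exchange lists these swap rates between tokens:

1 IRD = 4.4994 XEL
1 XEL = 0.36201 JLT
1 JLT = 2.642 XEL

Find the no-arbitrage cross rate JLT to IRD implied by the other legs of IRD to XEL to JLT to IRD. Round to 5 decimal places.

Known legs of the cycle: 4.4994 × 0.36201 = 1.628827794
For no arbitrage the full-cycle product must be 1, so the missing rate is 1 / 1.628827794 ≈ 0.6139384.

0.61394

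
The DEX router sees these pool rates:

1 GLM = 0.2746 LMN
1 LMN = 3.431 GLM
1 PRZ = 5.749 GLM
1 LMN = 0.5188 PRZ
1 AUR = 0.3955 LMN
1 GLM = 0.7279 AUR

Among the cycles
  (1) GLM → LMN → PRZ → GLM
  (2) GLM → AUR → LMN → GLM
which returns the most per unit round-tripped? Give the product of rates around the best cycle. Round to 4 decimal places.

(1) 0.2746 × 0.5188 × 5.749 = 0.81902
(2) 0.7279 × 0.3955 × 3.431 = 0.98773
Highest is cycle (2) at 0.9877 (≤1, no arbitrage).

0.9877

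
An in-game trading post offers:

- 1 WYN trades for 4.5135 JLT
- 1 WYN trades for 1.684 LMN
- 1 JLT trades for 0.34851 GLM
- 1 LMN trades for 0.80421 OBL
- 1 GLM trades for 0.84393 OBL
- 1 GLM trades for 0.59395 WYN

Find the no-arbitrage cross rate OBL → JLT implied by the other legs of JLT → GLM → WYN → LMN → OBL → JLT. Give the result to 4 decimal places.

3.5672

Known legs of the cycle: 0.34851 × 0.59395 × 1.684 × 0.80421 = 0.28033458939309978
For no arbitrage the full-cycle product must be 1, so the missing rate is 1 / 0.28033458939309978 ≈ 3.567166.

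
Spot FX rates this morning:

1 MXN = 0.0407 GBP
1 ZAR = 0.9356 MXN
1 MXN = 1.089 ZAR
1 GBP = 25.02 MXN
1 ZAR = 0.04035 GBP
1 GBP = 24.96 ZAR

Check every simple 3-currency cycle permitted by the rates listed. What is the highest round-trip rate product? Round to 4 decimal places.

1.0994

MXN→ZAR→GBP→MXN: 1.089 × 0.04035 × 25.02 = 1.09941
MXN→GBP→ZAR→MXN: 0.0407 × 24.96 × 0.9356 = 0.95045
Maximum is MXN→ZAR→GBP→MXN at 1.0994; arbitrage exists.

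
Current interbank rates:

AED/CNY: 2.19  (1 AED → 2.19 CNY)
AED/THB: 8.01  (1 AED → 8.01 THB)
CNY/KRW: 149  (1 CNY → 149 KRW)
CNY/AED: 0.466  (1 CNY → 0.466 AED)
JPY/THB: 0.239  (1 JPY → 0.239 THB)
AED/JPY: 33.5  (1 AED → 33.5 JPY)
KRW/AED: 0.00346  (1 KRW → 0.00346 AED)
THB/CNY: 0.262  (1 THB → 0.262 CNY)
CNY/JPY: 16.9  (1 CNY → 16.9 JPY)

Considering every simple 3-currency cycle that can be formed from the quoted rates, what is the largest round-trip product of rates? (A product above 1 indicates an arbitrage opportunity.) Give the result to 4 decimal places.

1.1290

CNY→KRW→AED→CNY: 149 × 0.00346 × 2.19 = 1.12903
JPY→THB→CNY→JPY: 0.239 × 0.262 × 16.9 = 1.05824
CNY→AED→THB→CNY: 0.466 × 8.01 × 0.262 = 0.97796
Maximum is CNY→KRW→AED→CNY at 1.1290; arbitrage exists.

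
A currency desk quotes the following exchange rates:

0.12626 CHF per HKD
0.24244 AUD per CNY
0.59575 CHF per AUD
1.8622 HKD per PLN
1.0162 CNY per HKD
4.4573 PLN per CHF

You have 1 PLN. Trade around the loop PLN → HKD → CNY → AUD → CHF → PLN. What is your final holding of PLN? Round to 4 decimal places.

1.2183

1 PLN × 1.8622 = 1.8622 HKD
1.8622 HKD × 1.0162 = 1.89236764 CNY
1.89236764 CNY × 0.24244 = 0.4587856106416 AUD
0.4587856106416 AUD × 0.59575 = 0.2733215275397332 CHF
0.2733215275397332 CHF × 4.4573 = 1.21827604470285279236 PLN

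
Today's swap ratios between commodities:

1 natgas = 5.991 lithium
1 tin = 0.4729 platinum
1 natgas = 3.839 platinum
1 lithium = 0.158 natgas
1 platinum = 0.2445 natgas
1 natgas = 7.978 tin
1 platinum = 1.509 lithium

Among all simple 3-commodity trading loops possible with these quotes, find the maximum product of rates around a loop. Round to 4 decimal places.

0.9224

tin→platinum→natgas→tin: 0.4729 × 0.2445 × 7.978 = 0.92245
lithium→natgas→platinum→lithium: 0.158 × 3.839 × 1.509 = 0.91530
Maximum is tin→platinum→natgas→tin at 0.9224; no arbitrage — every cycle loses value.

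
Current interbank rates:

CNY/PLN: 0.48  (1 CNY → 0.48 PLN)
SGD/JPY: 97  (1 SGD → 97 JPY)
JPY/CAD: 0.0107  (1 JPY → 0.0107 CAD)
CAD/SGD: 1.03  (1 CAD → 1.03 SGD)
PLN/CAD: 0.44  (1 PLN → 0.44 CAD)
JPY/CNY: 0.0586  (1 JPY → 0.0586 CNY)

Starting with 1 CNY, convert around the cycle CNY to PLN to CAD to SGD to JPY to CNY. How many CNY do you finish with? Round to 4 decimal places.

1 CNY × 0.48 = 0.48 PLN
0.48 PLN × 0.44 = 0.2112 CAD
0.2112 CAD × 1.03 = 0.217536 SGD
0.217536 SGD × 97 = 21.100992 JPY
21.100992 JPY × 0.0586 = 1.2365181312 CNY

1.2365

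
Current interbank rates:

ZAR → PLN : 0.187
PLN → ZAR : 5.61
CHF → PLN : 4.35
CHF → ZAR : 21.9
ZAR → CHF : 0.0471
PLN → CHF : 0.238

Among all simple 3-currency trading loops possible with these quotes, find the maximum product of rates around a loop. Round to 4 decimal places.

1.1494

ZAR→CHF→PLN→ZAR: 0.0471 × 4.35 × 5.61 = 1.14940
ZAR→PLN→CHF→ZAR: 0.187 × 0.238 × 21.9 = 0.97468
Maximum is ZAR→CHF→PLN→ZAR at 1.1494; arbitrage exists.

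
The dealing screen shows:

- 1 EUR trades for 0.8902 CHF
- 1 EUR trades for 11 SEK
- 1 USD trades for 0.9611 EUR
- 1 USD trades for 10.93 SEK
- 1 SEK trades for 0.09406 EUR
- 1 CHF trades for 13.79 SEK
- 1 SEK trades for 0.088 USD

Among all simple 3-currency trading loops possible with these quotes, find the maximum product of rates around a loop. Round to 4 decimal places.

1.1547

EUR→CHF→SEK→EUR: 0.8902 × 13.79 × 0.09406 = 1.15467
EUR→SEK→USD→EUR: 11 × 0.088 × 0.9611 = 0.93034
Maximum is EUR→CHF→SEK→EUR at 1.1547; arbitrage exists.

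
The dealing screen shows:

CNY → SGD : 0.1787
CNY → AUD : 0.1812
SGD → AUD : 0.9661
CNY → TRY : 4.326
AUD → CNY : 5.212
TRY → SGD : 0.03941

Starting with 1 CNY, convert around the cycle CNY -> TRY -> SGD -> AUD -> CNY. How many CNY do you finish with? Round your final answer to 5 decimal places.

1 CNY × 4.326 = 4.326 TRY
4.326 TRY × 0.03941 = 0.17048766 SGD
0.17048766 SGD × 0.9661 = 0.164708128326 AUD
0.164708128326 AUD × 5.212 = 0.858458764835112 CNY

0.85846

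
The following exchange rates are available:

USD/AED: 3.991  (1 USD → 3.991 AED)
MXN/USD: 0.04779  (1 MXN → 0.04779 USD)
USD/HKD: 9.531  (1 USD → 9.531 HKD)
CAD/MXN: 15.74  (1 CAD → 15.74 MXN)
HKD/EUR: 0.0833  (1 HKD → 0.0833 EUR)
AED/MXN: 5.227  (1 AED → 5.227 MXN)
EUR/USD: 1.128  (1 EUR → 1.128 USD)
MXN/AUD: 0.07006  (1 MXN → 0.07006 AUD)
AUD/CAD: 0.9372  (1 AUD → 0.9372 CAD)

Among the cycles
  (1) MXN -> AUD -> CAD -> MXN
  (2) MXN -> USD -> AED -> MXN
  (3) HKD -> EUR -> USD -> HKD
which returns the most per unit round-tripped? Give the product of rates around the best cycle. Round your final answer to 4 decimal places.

(1) 0.07006 × 0.9372 × 15.74 = 1.03349
(2) 0.04779 × 3.991 × 5.227 = 0.99695
(3) 0.0833 × 1.128 × 9.531 = 0.89556
Highest is cycle (1) at 1.0335 (>1, arbitrage).

1.0335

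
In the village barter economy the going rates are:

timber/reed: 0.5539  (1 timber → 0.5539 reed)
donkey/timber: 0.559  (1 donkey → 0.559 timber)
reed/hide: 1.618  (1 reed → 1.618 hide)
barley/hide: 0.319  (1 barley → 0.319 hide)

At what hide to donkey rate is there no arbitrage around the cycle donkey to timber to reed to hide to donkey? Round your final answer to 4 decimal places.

1.9961

Known legs of the cycle: 0.559 × 0.5539 × 1.618 = 0.5009815018
For no arbitrage the full-cycle product must be 1, so the missing rate is 1 / 0.5009815018 ≈ 1.996082.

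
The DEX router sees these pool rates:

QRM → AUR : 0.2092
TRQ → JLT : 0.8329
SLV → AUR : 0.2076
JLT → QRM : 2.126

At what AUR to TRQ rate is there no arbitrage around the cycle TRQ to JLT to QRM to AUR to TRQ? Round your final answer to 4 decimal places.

2.6995

Known legs of the cycle: 0.8329 × 2.126 × 0.2092 = 0.37043993768
For no arbitrage the full-cycle product must be 1, so the missing rate is 1 / 0.37043993768 ≈ 2.699493.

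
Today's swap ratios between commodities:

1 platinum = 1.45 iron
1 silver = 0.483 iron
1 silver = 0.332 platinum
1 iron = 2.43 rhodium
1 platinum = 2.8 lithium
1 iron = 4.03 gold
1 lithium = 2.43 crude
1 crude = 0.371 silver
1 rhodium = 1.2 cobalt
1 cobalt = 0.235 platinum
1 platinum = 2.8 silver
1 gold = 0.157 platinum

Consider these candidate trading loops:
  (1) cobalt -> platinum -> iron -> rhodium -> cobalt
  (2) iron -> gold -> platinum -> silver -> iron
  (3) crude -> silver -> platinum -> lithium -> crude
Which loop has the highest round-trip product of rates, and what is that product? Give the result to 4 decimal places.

0.9936

(1) 0.235 × 1.45 × 2.43 × 1.2 = 0.99363
(2) 4.03 × 0.157 × 2.8 × 0.483 = 0.85568
(3) 0.371 × 0.332 × 2.8 × 2.43 = 0.83806
Highest is cycle (1) at 0.9936 (≤1, no arbitrage).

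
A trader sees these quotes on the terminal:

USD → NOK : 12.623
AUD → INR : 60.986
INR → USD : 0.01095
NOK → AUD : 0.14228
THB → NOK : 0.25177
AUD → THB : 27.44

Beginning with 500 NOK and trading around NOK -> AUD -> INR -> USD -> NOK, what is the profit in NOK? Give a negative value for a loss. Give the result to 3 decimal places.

500 NOK × 0.14228 = 71.14 AUD
71.14 AUD × 60.986 = 4338.54404 INR
4338.54404 INR × 0.01095 = 47.507057238 USD
47.507057238 USD × 12.623 = 599.681583515274 NOK
Net change: 599.681583515274 − 500 = 99.681583515274 NOK

99.682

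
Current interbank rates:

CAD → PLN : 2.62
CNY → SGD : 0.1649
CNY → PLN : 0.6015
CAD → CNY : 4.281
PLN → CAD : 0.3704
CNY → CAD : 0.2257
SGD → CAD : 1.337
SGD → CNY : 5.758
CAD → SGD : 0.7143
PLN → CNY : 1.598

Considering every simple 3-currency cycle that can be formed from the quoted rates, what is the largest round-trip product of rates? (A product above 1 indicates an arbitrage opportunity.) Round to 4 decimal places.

0.9538

PLN→CAD→CNY→PLN: 0.3704 × 4.281 × 0.6015 = 0.95379
PLN→CNY→CAD→PLN: 1.598 × 0.2257 × 2.62 = 0.94495
SGD→CAD→CNY→SGD: 1.337 × 4.281 × 0.1649 = 0.94384
SGD→CNY→CAD→SGD: 5.758 × 0.2257 × 0.7143 = 0.92829
Maximum is PLN→CAD→CNY→PLN at 0.9538; no arbitrage — every cycle loses value.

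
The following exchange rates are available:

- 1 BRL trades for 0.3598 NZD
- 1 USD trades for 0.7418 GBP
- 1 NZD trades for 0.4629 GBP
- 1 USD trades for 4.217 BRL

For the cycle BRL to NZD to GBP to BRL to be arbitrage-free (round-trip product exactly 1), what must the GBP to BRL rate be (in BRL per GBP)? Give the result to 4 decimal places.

6.0042

Known legs of the cycle: 0.3598 × 0.4629 = 0.16655142
For no arbitrage the full-cycle product must be 1, so the missing rate is 1 / 0.16655142 ≈ 6.004152.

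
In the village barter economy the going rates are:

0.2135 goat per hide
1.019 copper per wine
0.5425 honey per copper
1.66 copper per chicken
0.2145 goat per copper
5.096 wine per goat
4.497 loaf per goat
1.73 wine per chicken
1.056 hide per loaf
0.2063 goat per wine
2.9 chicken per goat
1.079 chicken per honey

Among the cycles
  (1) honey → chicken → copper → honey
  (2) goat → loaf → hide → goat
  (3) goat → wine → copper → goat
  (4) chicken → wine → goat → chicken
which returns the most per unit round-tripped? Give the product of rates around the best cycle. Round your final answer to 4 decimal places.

1.1139

(1) 1.079 × 1.66 × 0.5425 = 0.97169
(2) 4.497 × 1.056 × 0.2135 = 1.01388
(3) 5.096 × 1.019 × 0.2145 = 1.11386
(4) 1.73 × 0.2063 × 2.9 = 1.03501
Highest is cycle (3) at 1.1139 (>1, arbitrage).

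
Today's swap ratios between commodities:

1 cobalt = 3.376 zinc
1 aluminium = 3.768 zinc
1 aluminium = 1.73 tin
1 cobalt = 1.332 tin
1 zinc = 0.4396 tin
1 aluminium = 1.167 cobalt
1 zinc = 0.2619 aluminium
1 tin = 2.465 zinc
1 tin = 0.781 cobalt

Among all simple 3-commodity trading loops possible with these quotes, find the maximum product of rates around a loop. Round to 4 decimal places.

1.1591

tin→cobalt→zinc→tin: 0.781 × 3.376 × 0.4396 = 1.15907
tin→zinc→aluminium→tin: 2.465 × 0.2619 × 1.73 = 1.11686
zinc→aluminium→cobalt→zinc: 0.2619 × 1.167 × 3.376 = 1.03183
Maximum is tin→cobalt→zinc→tin at 1.1591; arbitrage exists.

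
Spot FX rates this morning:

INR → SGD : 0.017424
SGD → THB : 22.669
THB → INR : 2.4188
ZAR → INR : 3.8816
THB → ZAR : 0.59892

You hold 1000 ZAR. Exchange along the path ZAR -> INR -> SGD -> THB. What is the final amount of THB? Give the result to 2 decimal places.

1533.17

1000 ZAR × 3.8816 = 3881.6 INR
3881.6 INR × 0.017424 = 67.6329984 SGD
67.6329984 SGD × 22.669 = 1533.1724407296 THB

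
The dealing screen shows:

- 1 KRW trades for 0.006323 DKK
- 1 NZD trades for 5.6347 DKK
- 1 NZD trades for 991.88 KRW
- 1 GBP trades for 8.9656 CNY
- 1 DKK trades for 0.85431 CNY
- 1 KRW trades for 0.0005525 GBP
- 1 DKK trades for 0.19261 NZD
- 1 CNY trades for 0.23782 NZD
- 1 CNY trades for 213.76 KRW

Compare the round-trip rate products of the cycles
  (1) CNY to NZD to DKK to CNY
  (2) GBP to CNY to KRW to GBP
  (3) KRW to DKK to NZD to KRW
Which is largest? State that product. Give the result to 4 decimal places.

1.2080

(1) 0.23782 × 5.6347 × 0.85431 = 1.14481
(2) 8.9656 × 213.76 × 0.0005525 = 1.05886
(3) 0.006323 × 0.19261 × 991.88 = 1.20798
Highest is cycle (3) at 1.2080 (>1, arbitrage).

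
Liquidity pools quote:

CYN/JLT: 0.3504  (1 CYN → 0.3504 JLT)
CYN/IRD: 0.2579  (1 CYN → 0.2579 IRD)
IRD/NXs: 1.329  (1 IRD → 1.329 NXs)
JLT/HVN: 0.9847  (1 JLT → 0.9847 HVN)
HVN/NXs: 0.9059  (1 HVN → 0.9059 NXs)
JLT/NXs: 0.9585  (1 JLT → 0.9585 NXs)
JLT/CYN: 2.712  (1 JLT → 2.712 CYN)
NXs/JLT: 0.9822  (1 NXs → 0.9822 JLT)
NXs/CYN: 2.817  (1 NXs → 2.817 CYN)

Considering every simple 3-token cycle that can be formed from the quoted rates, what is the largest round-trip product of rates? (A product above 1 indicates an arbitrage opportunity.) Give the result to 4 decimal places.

CYN→IRD→NXs→CYN: 0.2579 × 1.329 × 2.817 = 0.96552
CYN→JLT→NXs→CYN: 0.3504 × 0.9585 × 2.817 = 0.94611
NXs→JLT→HVN→NXs: 0.9822 × 0.9847 × 0.9059 = 0.87616
Maximum is CYN→IRD→NXs→CYN at 0.9655; no arbitrage — every cycle loses value.

0.9655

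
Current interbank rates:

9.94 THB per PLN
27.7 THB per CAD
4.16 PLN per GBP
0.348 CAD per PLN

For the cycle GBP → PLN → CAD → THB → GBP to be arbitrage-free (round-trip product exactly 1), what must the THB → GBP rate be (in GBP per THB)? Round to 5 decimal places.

Known legs of the cycle: 4.16 × 0.348 × 27.7 = 40.100736
For no arbitrage the full-cycle product must be 1, so the missing rate is 1 / 40.100736 ≈ 0.0249372.

0.02494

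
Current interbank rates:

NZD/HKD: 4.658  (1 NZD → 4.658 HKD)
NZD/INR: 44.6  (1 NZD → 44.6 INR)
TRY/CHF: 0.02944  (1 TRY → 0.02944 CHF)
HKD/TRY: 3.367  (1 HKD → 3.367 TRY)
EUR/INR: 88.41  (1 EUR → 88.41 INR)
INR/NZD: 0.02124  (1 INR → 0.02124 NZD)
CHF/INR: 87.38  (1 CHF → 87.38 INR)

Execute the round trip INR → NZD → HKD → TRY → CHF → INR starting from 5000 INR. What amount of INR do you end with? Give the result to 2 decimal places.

5000 INR × 0.02124 = 106.2 NZD
106.2 NZD × 4.658 = 494.6796 HKD
494.6796 HKD × 3.367 = 1665.5862132 TRY
1665.5862132 TRY × 0.02944 = 49.034858116608 CHF
49.034858116608 CHF × 87.38 = 4284.66590222920704 INR

4284.67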